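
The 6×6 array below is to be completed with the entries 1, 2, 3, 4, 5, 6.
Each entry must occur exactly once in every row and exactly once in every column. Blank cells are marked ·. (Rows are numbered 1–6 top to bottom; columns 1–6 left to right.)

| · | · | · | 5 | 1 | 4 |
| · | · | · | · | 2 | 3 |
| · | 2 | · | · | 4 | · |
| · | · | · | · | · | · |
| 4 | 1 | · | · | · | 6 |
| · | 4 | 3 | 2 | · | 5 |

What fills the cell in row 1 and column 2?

Row 3, column 6: row 3 has {2, 4} and column 6 has {3, 4, 5, 6}, leaving only 1.
Row 4, column 6: row 4 has {} and column 6 has {1, 3, 4, 5, 6}, leaving only 2.
Row 5, column 4: row 5 has {1, 4, 6} and column 4 has {2, 5}, leaving only 3.
Row 3, column 4: row 3 has {1, 2, 4} and column 4 has {2, 3, 5}, leaving only 6.
Row 3, column 3: row 3 has {1, 2, 4, 6} and column 3 has {3}, leaving only 5.
Row 3, column 1: row 3 has {1, 2, 4, 5, 6} and column 1 has {4}, leaving only 3.
Row 5, column 3: row 5 has {1, 3, 4, 6} and column 3 has {3, 5}, leaving only 2.
Row 1, column 3: row 1 has {1, 4, 5} and column 3 has {2, 3, 5}, leaving only 6.
Row 1 already has {1, 4, 5, 6} and column 2 already has {1, 2, 4}, so row 1, column 2 must be 3.

3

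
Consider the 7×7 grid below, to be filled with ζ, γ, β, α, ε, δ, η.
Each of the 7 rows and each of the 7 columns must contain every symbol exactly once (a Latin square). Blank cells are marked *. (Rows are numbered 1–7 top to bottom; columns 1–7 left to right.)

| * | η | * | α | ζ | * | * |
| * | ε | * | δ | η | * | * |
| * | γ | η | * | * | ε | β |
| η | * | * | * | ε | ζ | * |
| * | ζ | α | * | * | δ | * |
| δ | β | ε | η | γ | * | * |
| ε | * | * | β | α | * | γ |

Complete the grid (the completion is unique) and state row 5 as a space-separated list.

Row 5, column 5: row 5 has {ζ, α, δ} and column 5 has {ζ, γ, α, ε, η}, leaving only β.
Row 5, column 1: row 5 has {ζ, β, α, δ} and column 1 has {ε, δ, η}, leaving only γ.
Row 5, column 4: row 5 has {ζ, γ, β, α, δ} and column 4 has {β, α, δ, η}, leaving only ε.
Row 5, column 7: row 5 has {ζ, γ, β, α, ε, δ} and column 7 has {γ, β}, leaving only η.
So row 5 reads: γ ζ α ε β δ η.

γ ζ α ε β δ η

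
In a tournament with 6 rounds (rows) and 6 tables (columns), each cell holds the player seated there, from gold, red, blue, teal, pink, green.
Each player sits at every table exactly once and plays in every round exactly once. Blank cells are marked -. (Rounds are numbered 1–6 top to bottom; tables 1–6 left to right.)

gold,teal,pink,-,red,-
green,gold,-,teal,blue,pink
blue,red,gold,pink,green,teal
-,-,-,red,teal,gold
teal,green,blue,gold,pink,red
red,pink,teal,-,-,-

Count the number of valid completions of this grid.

2

Round 1, table 4: eliminating its round and table leaves {blue, green}.
Round 1, table 6: eliminating its round and table leaves {blue, green}.
Round 2, table 3: eliminating its round and table leaves {red}.
Round 4, table 1: eliminating its round and table leaves {pink}.
Round 4, table 2: eliminating its round and table leaves {blue}.
Round 4, table 3: eliminating its round and table leaves {green}.
Round 6, table 4: eliminating its round and table leaves {blue, green}.
Round 6, table 5: eliminating its round and table leaves {gold}.
Round 6, table 6: eliminating its round and table leaves {blue, green}.
Enumerating the assignments across these blanks that avoid any round or table repeat gives 2 completions.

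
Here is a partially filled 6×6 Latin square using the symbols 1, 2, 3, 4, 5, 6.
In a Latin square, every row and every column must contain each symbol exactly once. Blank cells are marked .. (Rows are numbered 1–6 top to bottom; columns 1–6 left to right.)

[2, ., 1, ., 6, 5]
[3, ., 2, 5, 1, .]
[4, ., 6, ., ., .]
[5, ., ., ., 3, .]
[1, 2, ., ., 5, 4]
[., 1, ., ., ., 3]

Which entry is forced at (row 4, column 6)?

2

Row 2, column 6: row 2 has {1, 2, 3, 5} and column 6 has {3, 4, 5}, leaving only 6.
Row 2, column 2: row 2 has {1, 2, 3, 5, 6} and column 2 has {1, 2}, leaving only 4.
Row 1, column 2: row 1 has {1, 2, 5, 6} and column 2 has {1, 2, 4}, leaving only 3.
Row 1, column 4: row 1 has {1, 2, 3, 5, 6} and column 4 has {5}, leaving only 4.
Row 3, column 2: row 3 has {4, 6} and column 2 has {1, 2, 3, 4}, leaving only 5.
Row 3, column 5: row 3 has {4, 5, 6} and column 5 has {1, 3, 5, 6}, leaving only 2.
Row 3, column 6: row 3 has {2, 4, 5, 6} and column 6 has {3, 4, 5, 6}, leaving only 1.
Row 4 already has {3, 5} and column 6 already has {1, 3, 4, 5, 6}, so row 4, column 6 must be 2.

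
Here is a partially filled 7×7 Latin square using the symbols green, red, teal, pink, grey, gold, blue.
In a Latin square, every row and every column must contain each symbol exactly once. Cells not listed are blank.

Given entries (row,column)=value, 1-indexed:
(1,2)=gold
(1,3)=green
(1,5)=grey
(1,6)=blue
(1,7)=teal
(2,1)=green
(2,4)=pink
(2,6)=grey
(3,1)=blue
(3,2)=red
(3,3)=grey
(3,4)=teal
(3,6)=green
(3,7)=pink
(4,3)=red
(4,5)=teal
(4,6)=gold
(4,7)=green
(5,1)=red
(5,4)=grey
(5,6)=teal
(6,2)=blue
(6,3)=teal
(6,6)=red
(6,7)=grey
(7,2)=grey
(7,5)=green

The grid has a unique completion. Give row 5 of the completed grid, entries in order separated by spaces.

Row 1, column 1: row 1 has {green, teal, grey, gold, blue} and column 1 has {green, red, blue}, leaving only pink.
Row 1, column 4: row 1 has {green, teal, pink, grey, gold, blue} and column 4 has {teal, pink, grey}, leaving only red.
Row 2, column 2: row 2 has {green, pink, grey} and column 2 has {red, grey, gold, blue}, leaving only teal.
Row 3, column 5: row 3 has {green, red, teal, pink, grey, blue} and column 5 has {green, teal, grey}, leaving only gold.
Row 4, column 1: row 4 has {green, red, teal, gold} and column 1 has {green, red, pink, blue}, leaving only grey.
Row 4, column 2: row 4 has {green, red, teal, grey, gold} and column 2 has {red, teal, grey, gold, blue}, leaving only pink.
Row 5, column 2: row 5 has {red, teal, grey} and column 2 has {red, teal, pink, grey, gold, blue}, leaving only green.
Row 4, column 4: row 4 has {green, red, teal, pink, grey, gold} and column 4 has {red, teal, pink, grey}, leaving only blue.
Row 6, column 1: row 6 has {red, teal, grey, blue} and column 1 has {green, red, pink, grey, blue}, leaving only gold.
Row 6, column 4: row 6 has {red, teal, grey, gold, blue} and column 4 has {red, teal, pink, grey, blue}, leaving only green.
Row 6, column 5: row 6 has {green, red, teal, grey, gold, blue} and column 5 has {green, teal, grey, gold}, leaving only pink.
Row 5, column 5: row 5 has {green, red, teal, grey} and column 5 has {green, teal, pink, grey, gold}, leaving only blue.
Row 5, column 7: row 5 has {green, red, teal, grey, blue} and column 7 has {green, teal, pink, grey}, leaving only gold.
Row 5, column 3: row 5 has {green, red, teal, grey, gold, blue} and column 3 has {green, red, teal, grey}, leaving only pink.
So row 5 reads: red green pink grey blue teal gold.

red green pink grey blue teal gold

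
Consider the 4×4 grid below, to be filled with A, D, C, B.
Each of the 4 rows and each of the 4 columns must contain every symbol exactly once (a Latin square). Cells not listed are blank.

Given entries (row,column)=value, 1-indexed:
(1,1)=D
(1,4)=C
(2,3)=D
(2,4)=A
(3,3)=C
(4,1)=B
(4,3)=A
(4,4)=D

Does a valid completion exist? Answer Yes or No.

Yes

No row or column among the givens repeats a symbol, and propagating forced cells runs into no contradiction.
One valid completion exists (for instance, D A B C / C B D A / A D C B / B C A D).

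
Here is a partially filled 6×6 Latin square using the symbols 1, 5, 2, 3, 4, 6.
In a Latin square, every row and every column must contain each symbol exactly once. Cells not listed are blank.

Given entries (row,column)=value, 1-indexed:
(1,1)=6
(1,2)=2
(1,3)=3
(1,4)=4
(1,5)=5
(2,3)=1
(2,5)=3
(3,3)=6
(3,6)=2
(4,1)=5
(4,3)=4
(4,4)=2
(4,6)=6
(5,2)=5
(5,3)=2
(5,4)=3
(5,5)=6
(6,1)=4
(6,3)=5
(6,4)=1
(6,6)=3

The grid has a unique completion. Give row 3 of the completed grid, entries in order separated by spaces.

Row 3, column 4: row 3 has {2, 6} and column 4 has {1, 2, 3, 4}, leaving only 5.
Row 1, column 6: row 1 has {5, 2, 3, 4, 6} and column 6 has {2, 3, 6}, leaving only 1.
Row 2, column 1: row 2 has {1, 3} and column 1 has {5, 4, 6}, leaving only 2.
Row 2, column 4: row 2 has {1, 2, 3} and column 4 has {1, 5, 2, 3, 4}, leaving only 6.
Row 2, column 2: row 2 has {1, 2, 3, 6} and column 2 has {5, 2}, leaving only 4.
Row 2, column 6: row 2 has {1, 2, 3, 4, 6} and column 6 has {1, 2, 3, 6}, leaving only 5.
Row 4, column 5: row 4 has {5, 2, 4, 6} and column 5 has {5, 3, 6}, leaving only 1.
Row 3, column 5: row 3 has {5, 2, 6} and column 5 has {1, 5, 3, 6}, leaving only 4.
Row 4, column 2: row 4 has {1, 5, 2, 4, 6} and column 2 has {5, 2, 4}, leaving only 3.
Row 3, column 2: row 3 has {5, 2, 4, 6} and column 2 has {5, 2, 3, 4}, leaving only 1.
Row 3, column 1: row 3 has {1, 5, 2, 4, 6} and column 1 has {5, 2, 4, 6}, leaving only 3.
So row 3 reads: 3 1 6 5 4 2.

3 1 6 5 4 2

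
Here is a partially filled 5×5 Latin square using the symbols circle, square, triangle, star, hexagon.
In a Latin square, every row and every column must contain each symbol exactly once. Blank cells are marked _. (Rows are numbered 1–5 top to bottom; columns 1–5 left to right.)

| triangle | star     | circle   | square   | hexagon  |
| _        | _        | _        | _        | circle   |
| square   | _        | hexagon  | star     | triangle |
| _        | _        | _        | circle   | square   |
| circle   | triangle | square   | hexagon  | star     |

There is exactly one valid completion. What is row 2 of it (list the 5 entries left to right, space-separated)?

Row 2, column 4: row 2 has {circle} and column 4 has {circle, square, star, hexagon}, leaving only triangle.
Row 2, column 3: row 2 has {circle, triangle} and column 3 has {circle, square, hexagon}, leaving only star.
Row 2, column 1: row 2 has {circle, triangle, star} and column 1 has {circle, square, triangle}, leaving only hexagon.
Row 2, column 2: row 2 has {circle, triangle, star, hexagon} and column 2 has {triangle, star}, leaving only square.
So row 2 reads: hexagon square star triangle circle.

hexagon square star triangle circle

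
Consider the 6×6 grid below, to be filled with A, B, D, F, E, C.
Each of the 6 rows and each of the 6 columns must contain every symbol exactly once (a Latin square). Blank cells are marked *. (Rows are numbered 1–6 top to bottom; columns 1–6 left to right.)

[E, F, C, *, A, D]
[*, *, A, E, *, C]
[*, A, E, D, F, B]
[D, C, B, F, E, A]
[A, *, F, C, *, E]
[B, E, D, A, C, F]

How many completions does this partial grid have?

Row 1, column 4: eliminating its row and column leaves {B}.
Row 2, column 1: eliminating its row and column leaves {F}.
Row 2, column 2: eliminating its row and column leaves {B, D}.
Row 2, column 5: eliminating its row and column leaves {B, D}.
Row 3, column 1: eliminating its row and column leaves {C}.
Row 5, column 2: eliminating its row and column leaves {B, D}.
Row 5, column 5: eliminating its row and column leaves {B, D}.
Enumerating the assignments across these blanks that avoid any row or column repeat gives 2 completions.

2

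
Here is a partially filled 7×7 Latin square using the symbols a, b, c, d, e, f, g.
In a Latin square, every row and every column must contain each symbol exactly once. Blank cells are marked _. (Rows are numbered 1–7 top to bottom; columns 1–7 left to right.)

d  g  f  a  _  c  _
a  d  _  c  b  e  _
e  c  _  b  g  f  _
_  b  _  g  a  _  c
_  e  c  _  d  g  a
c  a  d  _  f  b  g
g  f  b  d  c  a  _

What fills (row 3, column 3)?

a

Row 3 already has {b, c, e, f, g} and column 3 already has {b, c, d, f}, so row 3, column 3 must be a.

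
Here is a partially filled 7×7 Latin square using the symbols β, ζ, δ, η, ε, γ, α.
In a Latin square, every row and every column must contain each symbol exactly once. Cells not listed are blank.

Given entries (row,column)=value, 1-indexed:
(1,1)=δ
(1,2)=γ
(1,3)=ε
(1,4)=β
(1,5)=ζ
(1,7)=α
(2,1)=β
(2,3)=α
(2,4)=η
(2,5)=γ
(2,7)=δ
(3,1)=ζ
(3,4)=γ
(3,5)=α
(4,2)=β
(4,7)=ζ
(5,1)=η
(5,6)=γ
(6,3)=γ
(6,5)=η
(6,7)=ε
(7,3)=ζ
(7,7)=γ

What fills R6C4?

δ

Row 1, column 6: row 1 has {β, ζ, δ, ε, γ, α} and column 6 has {γ}, leaving only η.
Row 5, column 7: row 5 has {η, γ} and column 7 has {ζ, δ, ε, γ, α}, leaving only β.
Row 3, column 7: row 3 has {ζ, γ, α} and column 7 has {β, ζ, δ, ε, γ, α}, leaving only η.
Row 5, column 3: row 5 has {β, η, γ} and column 3 has {ζ, ε, γ, α}, leaving only δ.
Row 3, column 3: row 3 has {ζ, η, γ, α} and column 3 has {ζ, δ, ε, γ, α}, leaving only β.
Row 4, column 3: row 4 has {β, ζ} and column 3 has {β, ζ, δ, ε, γ, α}, leaving only η.
Row 5, column 5: row 5 has {β, δ, η, γ} and column 5 has {ζ, η, γ, α}, leaving only ε.
Row 4, column 5: row 4 has {β, ζ, η} and column 5 has {ζ, η, ε, γ, α}, leaving only δ.
Row 6, column 1: row 6 has {η, ε, γ} and column 1 has {β, ζ, δ, η}, leaving only α.
Row 7, column 1: row 7 has {ζ, γ} and column 1 has {β, ζ, δ, η, α}, leaving only ε.
Row 4, column 1: row 4 has {β, ζ, δ, η} and column 1 has {β, ζ, δ, η, ε, α}, leaving only γ.
Row 7, column 5: row 7 has {ζ, ε, γ} and column 5 has {ζ, δ, η, ε, γ, α}, leaving only β.
Row 6, column 4 is narrowed to {ζ, δ}.
If it were ζ, then row 6, column 2 would be left with no valid symbol.
So row 6, column 4 must be δ.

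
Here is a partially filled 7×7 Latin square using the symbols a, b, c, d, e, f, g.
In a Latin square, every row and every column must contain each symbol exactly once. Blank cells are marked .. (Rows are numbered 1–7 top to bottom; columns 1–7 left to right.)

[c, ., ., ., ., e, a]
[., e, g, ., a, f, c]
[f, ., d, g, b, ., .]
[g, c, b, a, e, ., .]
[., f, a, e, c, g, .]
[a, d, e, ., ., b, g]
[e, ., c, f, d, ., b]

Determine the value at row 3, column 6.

c

Row 1, column 3: row 1 has {a, c, e} and column 3 has {a, b, c, d, e, g}, leaving only f.
Row 1, column 5: row 1 has {a, c, e, f} and column 5 has {a, b, c, d, e}, leaving only g.
Row 1, column 2: row 1 has {a, c, e, f, g} and column 2 has {c, d, e, f}, leaving only b.
Row 1, column 4: row 1 has {a, b, c, e, f, g} and column 4 has {a, e, f, g}, leaving only d.
Row 2, column 4: row 2 has {a, c, e, f, g} and column 4 has {a, d, e, f, g}, leaving only b.
Row 2, column 1: row 2 has {a, b, c, e, f, g} and column 1 has {a, c, e, f, g}, leaving only d.
Row 3, column 2: row 3 has {b, d, f, g} and column 2 has {b, c, d, e, f}, leaving only a.
Row 3 already has {a, b, d, f, g} and column 6 already has {b, e, f, g}, so row 3, column 6 must be c.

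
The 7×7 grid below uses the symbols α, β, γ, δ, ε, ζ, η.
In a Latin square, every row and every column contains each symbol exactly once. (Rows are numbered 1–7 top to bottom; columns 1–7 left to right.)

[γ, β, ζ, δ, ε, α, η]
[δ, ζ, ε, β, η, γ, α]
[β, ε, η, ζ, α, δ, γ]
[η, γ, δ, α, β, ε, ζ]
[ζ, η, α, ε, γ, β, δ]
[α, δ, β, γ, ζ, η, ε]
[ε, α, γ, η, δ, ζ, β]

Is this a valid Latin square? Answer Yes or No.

Each row is a permutation of the 7 symbols, and so is each column.

Yes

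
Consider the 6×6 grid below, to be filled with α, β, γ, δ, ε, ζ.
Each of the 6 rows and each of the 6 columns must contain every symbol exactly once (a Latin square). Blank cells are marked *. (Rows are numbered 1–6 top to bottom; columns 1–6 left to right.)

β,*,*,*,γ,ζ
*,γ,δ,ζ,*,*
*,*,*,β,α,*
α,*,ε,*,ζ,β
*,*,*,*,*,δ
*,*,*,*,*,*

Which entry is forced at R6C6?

γ

Row 1, column 3: row 1 has {β, γ, ζ} and column 3 has {δ, ε}, leaving only α.
Row 2, column 1: row 2 has {γ, δ, ζ} and column 1 has {α, β}, leaving only ε.
Row 2, column 5: row 2 has {γ, δ, ε, ζ} and column 5 has {α, γ, ζ}, leaving only β.
Row 2, column 6: row 2 has {β, γ, δ, ε, ζ} and column 6 has {β, δ, ζ}, leaving only α.
Row 4, column 2: row 4 has {α, β, ε, ζ} and column 2 has {γ}, leaving only δ.
Row 1, column 2: row 1 has {α, β, γ, ζ} and column 2 has {γ, δ}, leaving only ε.
Row 1, column 4: row 1 has {α, β, γ, ε, ζ} and column 4 has {β, ζ}, leaving only δ.
Row 3, column 2: row 3 has {α, β} and column 2 has {γ, δ, ε}, leaving only ζ.
Row 3, column 3: row 3 has {α, β, ζ} and column 3 has {α, δ, ε}, leaving only γ.
Row 3, column 1: row 3 has {α, β, γ, ζ} and column 1 has {α, β, ε}, leaving only δ.
Row 3, column 6: row 3 has {α, β, γ, δ, ζ} and column 6 has {α, β, δ, ζ}, leaving only ε.
Row 6 already has {} and column 6 already has {α, β, δ, ε, ζ}, so row 6, column 6 must be γ.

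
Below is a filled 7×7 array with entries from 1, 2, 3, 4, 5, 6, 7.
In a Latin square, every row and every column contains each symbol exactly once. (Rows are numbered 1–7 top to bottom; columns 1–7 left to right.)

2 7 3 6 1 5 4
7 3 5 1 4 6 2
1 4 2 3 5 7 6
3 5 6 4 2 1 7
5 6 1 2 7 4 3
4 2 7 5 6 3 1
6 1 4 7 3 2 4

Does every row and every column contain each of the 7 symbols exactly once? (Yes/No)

No

Row 7 contains 4 twice (at columns 3 and 7), so it is not a permutation.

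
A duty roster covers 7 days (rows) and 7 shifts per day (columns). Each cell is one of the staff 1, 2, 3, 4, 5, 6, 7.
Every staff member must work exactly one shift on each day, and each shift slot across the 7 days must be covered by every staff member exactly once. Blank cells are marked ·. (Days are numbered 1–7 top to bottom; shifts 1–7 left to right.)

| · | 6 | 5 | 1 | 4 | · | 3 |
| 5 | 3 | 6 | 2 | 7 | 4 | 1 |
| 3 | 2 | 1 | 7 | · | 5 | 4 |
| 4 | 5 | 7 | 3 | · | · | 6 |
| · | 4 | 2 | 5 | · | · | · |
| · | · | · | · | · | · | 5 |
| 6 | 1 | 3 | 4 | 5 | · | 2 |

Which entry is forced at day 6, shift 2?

7

Day 6 already has {5} and shift 2 already has {1, 2, 3, 4, 5, 6}, so day 6, shift 2 must be 7.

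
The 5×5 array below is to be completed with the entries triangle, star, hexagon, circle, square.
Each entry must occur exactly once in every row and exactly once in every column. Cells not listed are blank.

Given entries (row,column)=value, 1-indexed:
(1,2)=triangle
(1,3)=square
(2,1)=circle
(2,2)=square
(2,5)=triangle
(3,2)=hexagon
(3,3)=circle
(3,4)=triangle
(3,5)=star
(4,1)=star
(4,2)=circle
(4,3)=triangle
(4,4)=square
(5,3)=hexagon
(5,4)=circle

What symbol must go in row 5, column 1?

triangle

Row 1, column 1: row 1 has {triangle, square} and column 1 has {star, circle}, leaving only hexagon.
Row 1, column 4: row 1 has {triangle, hexagon, square} and column 4 has {triangle, circle, square}, leaving only star.
Row 1, column 5: row 1 has {triangle, star, hexagon, square} and column 5 has {triangle, star}, leaving only circle.
Row 2, column 3: row 2 has {triangle, circle, square} and column 3 has {triangle, hexagon, circle, square}, leaving only star.
Row 2, column 4: row 2 has {triangle, star, circle, square} and column 4 has {triangle, star, circle, square}, leaving only hexagon.
Row 3, column 1: row 3 has {triangle, star, hexagon, circle} and column 1 has {star, hexagon, circle}, leaving only square.
Row 5 already has {hexagon, circle} and column 1 already has {star, hexagon, circle, square}, so row 5, column 1 must be triangle.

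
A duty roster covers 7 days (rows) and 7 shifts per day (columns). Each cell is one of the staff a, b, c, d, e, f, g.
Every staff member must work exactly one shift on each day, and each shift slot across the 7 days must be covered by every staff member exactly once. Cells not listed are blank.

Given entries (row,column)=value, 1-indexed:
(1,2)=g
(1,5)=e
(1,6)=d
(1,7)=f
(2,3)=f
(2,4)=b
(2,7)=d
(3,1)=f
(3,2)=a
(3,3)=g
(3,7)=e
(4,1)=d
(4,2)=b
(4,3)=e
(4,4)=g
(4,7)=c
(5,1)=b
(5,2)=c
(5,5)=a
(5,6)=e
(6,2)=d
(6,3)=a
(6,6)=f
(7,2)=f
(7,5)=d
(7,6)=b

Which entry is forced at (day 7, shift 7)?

Day 2, shift 2: day 2 has {b, d, f} and shift 2 has {a, b, c, d, f, g}, leaving only e.
Day 3, shift 6: day 3 has {a, e, f, g} and shift 6 has {b, d, e, f}, leaving only c.
Day 3, shift 4: day 3 has {a, c, e, f, g} and shift 4 has {b, g}, leaving only d.
Day 3, shift 5: day 3 has {a, c, d, e, f, g} and shift 5 has {a, d, e}, leaving only b.
Day 4, shift 5: day 4 has {b, c, d, e, g} and shift 5 has {a, b, d, e}, leaving only f.
Day 4, shift 6: day 4 has {b, c, d, e, f, g} and shift 6 has {b, c, d, e, f}, leaving only a.
Day 2, shift 6: day 2 has {b, d, e, f} and shift 6 has {a, b, c, d, e, f}, leaving only g.
Day 2, shift 5: day 2 has {b, d, e, f, g} and shift 5 has {a, b, d, e, f}, leaving only c.
Day 2, shift 1: day 2 has {b, c, d, e, f, g} and shift 1 has {b, d, f}, leaving only a.
Day 1, shift 1: day 1 has {d, e, f, g} and shift 1 has {a, b, d, f}, leaving only c.
Day 1, shift 3: day 1 has {c, d, e, f, g} and shift 3 has {a, e, f, g}, leaving only b.
Day 1, shift 4: day 1 has {b, c, d, e, f, g} and shift 4 has {b, d, g}, leaving only a.
Day 5, shift 3: day 5 has {a, b, c, e} and shift 3 has {a, b, e, f, g}, leaving only d.
Day 5, shift 4: day 5 has {a, b, c, d, e} and shift 4 has {a, b, d, g}, leaving only f.
Day 5, shift 7: day 5 has {a, b, c, d, e, f} and shift 7 has {c, d, e, f}, leaving only g.
Day 7 already has {b, d, f} and shift 7 already has {c, d, e, f, g}, so day 7, shift 7 must be a.

a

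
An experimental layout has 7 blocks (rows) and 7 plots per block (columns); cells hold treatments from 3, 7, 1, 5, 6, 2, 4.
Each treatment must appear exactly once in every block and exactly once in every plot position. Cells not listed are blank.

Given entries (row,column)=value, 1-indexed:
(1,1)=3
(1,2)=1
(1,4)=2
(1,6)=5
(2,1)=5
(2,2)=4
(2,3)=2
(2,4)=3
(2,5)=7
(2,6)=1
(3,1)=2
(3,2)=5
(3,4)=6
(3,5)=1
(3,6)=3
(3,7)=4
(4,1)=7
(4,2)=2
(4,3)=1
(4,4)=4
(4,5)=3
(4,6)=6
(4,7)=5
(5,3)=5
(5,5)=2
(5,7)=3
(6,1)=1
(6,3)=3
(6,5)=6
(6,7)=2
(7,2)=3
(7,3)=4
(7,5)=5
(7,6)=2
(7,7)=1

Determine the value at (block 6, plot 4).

5

Block 1, plot 5: block 1 has {3, 1, 5, 2} and plot 5 has {3, 7, 1, 5, 6, 2}, leaving only 4.
Block 2, plot 7: block 2 has {3, 7, 1, 5, 2, 4} and plot 7 has {3, 1, 5, 2, 4}, leaving only 6.
Block 1, plot 7: block 1 has {3, 1, 5, 2, 4} and plot 7 has {3, 1, 5, 6, 2, 4}, leaving only 7.
Block 1, plot 3: block 1 has {3, 7, 1, 5, 2, 4} and plot 3 has {3, 1, 5, 2, 4}, leaving only 6.
Block 3, plot 3: block 3 has {3, 1, 5, 6, 2, 4} and plot 3 has {3, 1, 5, 6, 2, 4}, leaving only 7.
Block 6, plot 2: block 6 has {3, 1, 6, 2} and plot 2 has {3, 1, 5, 2, 4}, leaving only 7.
Block 6 already has {3, 7, 1, 6, 2} and plot 4 already has {3, 6, 2, 4}, so block 6, plot 4 must be 5.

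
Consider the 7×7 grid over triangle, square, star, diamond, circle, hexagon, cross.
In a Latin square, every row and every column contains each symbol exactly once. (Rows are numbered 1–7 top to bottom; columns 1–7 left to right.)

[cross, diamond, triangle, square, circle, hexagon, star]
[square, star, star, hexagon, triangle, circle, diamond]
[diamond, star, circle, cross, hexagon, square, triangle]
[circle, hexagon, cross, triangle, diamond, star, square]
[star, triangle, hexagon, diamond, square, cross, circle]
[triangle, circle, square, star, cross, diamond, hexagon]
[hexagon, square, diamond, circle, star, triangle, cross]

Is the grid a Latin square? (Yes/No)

Column 2 contains star twice (at rows 2 and 3), so it is not a permutation.

No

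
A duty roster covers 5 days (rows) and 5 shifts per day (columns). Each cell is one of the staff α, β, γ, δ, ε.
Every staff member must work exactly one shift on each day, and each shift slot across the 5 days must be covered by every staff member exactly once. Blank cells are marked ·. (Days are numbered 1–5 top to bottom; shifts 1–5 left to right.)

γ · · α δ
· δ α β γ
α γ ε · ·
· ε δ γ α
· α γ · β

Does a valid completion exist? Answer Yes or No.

No

Day 3, shift 5: day 3 together with shift 5 already contain {α, β, γ, δ, ε} — every symbol — so nothing can go there. The grid has no valid completion.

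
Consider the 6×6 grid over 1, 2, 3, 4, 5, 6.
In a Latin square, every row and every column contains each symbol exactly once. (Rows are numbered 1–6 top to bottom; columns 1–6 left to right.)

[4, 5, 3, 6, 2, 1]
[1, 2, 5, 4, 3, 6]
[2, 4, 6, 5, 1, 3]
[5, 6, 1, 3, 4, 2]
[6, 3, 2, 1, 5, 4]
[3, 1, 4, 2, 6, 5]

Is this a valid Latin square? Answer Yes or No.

Yes

Each row is a permutation of the 6 symbols, and so is each column.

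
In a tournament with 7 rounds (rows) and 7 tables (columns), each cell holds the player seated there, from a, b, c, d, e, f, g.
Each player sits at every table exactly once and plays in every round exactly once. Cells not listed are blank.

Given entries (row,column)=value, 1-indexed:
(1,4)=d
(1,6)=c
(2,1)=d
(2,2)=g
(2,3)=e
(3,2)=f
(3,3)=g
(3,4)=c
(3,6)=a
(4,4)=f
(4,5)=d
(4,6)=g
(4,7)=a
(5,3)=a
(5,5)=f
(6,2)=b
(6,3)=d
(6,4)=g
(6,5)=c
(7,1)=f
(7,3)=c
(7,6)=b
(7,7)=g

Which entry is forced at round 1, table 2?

Round 2, table 6: round 2 has {d, e, g} and table 6 has {a, b, c, g}, leaving only f.
Round 4, table 3: round 4 has {a, d, f, g} and table 3 has {a, c, d, e, g}, leaving only b.
Round 1, table 3: round 1 has {c, d} and table 3 has {a, b, c, d, e, g}, leaving only f.
Round 6, table 6: round 6 has {b, c, d, g} and table 6 has {a, b, c, f, g}, leaving only e.
Round 5, table 6: round 5 has {a, f} and table 6 has {a, b, c, e, f, g}, leaving only d.
Round 6, table 1: round 6 has {b, c, d, e, g} and table 1 has {d, f}, leaving only a.
Round 6, table 7: round 6 has {a, b, c, d, e, g} and table 7 has {a, g}, leaving only f.
Round 1, table 2 is narrowed to {a, e}.
If it were e, then round 7, table 5 would be left with no valid symbol.
So round 1, table 2 must be a.

a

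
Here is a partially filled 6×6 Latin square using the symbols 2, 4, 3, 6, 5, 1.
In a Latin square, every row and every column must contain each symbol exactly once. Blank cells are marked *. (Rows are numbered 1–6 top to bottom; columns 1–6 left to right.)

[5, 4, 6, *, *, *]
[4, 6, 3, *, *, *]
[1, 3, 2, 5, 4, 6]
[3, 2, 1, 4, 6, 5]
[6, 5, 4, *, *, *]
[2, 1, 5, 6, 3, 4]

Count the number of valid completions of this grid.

4

Row 1, column 4: eliminating its row and column leaves {2, 3, 1}.
Row 1, column 5: eliminating its row and column leaves {2, 1}.
Row 1, column 6: eliminating its row and column leaves {2, 3, 1}.
Row 2, column 4: eliminating its row and column leaves {2, 1}.
Row 2, column 5: eliminating its row and column leaves {2, 5, 1}.
Row 2, column 6: eliminating its row and column leaves {2, 1}.
Row 5, column 4: eliminating its row and column leaves {2, 3, 1}.
Row 5, column 5: eliminating its row and column leaves {2, 1}.
Row 5, column 6: eliminating its row and column leaves {2, 3, 1}.
Enumerating the assignments across these blanks that avoid any row or column repeat gives 4 completions.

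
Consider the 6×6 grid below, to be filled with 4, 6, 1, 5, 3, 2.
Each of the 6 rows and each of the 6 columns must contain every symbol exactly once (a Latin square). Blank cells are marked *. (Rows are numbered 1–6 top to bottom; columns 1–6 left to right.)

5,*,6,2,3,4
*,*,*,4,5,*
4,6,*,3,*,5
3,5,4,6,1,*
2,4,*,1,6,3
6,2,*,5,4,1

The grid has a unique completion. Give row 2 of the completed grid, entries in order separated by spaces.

Row 2, column 1: row 2 has {4, 5} and column 1 has {4, 6, 5, 3, 2}, leaving only 1.
Row 2, column 2: row 2 has {4, 1, 5} and column 2 has {4, 6, 5, 2}, leaving only 3.
Row 2, column 3: row 2 has {4, 1, 5, 3} and column 3 has {4, 6}, leaving only 2.
Row 2, column 6: row 2 has {4, 1, 5, 3, 2} and column 6 has {4, 1, 5, 3}, leaving only 6.
So row 2 reads: 1 3 2 4 5 6.

1 3 2 4 5 6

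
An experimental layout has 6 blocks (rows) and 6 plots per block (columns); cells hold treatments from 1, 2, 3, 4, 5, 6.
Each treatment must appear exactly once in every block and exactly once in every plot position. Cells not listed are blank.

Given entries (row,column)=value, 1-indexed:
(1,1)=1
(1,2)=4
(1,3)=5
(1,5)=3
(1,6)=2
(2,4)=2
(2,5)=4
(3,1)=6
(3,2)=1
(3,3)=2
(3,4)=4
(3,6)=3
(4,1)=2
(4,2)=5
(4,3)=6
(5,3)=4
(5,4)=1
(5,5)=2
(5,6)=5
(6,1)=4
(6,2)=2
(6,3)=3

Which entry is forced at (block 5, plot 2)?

6

Block 1, plot 4: block 1 has {1, 2, 3, 4, 5} and plot 4 has {1, 2, 4}, leaving only 6.
Block 2, plot 3: block 2 has {2, 4} and plot 3 has {2, 3, 4, 5, 6}, leaving only 1.
Block 2, plot 6: block 2 has {1, 2, 4} and plot 6 has {2, 3, 5}, leaving only 6.
Block 2, plot 2: block 2 has {1, 2, 4, 6} and plot 2 has {1, 2, 4, 5}, leaving only 3.
Block 5 already has {1, 2, 4, 5} and plot 2 already has {1, 2, 3, 4, 5}, so block 5, plot 2 must be 6.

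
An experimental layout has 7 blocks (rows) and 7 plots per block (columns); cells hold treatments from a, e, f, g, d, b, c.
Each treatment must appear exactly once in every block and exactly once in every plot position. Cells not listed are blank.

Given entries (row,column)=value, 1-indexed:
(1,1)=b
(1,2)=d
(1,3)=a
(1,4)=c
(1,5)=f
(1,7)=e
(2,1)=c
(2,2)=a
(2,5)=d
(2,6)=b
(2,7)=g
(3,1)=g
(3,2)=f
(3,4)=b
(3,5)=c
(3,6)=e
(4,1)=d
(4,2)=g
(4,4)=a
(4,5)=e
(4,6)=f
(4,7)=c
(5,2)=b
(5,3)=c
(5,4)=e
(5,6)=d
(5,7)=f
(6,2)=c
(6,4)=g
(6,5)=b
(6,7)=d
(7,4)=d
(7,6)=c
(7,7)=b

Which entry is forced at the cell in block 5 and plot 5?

Block 1, plot 6: block 1 has {a, e, f, d, b, c} and plot 6 has {e, f, d, b, c}, leaving only g.
Block 2, plot 4: block 2 has {a, g, d, b, c} and plot 4 has {a, e, g, d, b, c}, leaving only f.
Block 2, plot 3: block 2 has {a, f, g, d, b, c} and plot 3 has {a, c}, leaving only e.
Block 3, plot 3: block 3 has {e, f, g, b, c} and plot 3 has {a, e, c}, leaving only d.
Block 3, plot 7: block 3 has {e, f, g, d, b, c} and plot 7 has {e, f, g, d, b, c}, leaving only a.
Block 4, plot 3: block 4 has {a, e, f, g, d, c} and plot 3 has {a, e, d, c}, leaving only b.
Block 5, plot 1: block 5 has {e, f, d, b, c} and plot 1 has {g, d, b, c}, leaving only a.
Block 5 already has {a, e, f, d, b, c} and plot 5 already has {e, f, d, b, c}, so block 5, plot 5 must be g.

g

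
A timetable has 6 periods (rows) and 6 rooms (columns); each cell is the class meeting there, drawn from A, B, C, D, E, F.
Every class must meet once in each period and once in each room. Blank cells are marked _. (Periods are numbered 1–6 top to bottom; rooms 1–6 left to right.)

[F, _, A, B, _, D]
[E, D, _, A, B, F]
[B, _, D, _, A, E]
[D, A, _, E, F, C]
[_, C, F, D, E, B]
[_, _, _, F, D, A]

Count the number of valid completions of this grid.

Period 1, room 2: eliminating its period and room leaves {E}.
Period 1, room 5: eliminating its period and room leaves {C}.
Period 2, room 3: eliminating its period and room leaves {C}.
Period 3, room 2: eliminating its period and room leaves {F}.
Period 3, room 4: eliminating its period and room leaves {C}.
Period 4, room 3: eliminating its period and room leaves {B}.
Period 5, room 1: eliminating its period and room leaves {A}.
Period 6, room 1: eliminating its period and room leaves {C}.
Period 6, room 2: eliminating its period and room leaves {B, E}.
Period 6, room 3: eliminating its period and room leaves {B, C, E}.
Only one assignment across all blanks avoids any period or room repeat, giving 1 completion.

1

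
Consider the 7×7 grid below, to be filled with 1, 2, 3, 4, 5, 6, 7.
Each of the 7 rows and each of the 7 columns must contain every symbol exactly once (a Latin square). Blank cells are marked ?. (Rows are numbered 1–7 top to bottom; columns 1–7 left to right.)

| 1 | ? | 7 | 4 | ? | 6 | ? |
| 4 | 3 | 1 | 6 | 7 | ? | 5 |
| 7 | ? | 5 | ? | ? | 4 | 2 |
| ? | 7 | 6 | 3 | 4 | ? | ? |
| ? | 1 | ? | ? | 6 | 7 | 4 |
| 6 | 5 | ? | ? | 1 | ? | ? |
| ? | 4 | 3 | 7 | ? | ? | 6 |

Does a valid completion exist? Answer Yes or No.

No row or column among the givens repeats a symbol, and propagating forced cells runs into no contradiction.
One valid completion exists (for instance, 1 2 7 4 5 6 3 / 4 3 1 6 7 2 5 / 7 6 5 1 3 4 2 / 2 7 6 3 4 5 1 / 3 1 2 5 6 7 4 / 6 5 4 2 1 3 7 / 5 4 3 7 2 1 6).

Yes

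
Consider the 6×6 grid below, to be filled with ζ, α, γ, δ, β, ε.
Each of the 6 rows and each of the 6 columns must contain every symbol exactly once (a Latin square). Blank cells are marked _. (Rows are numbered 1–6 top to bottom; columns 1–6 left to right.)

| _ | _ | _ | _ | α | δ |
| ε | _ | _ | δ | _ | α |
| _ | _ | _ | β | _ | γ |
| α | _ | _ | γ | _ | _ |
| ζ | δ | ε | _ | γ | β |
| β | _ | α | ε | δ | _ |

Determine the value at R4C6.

ε

Row 1, column 1: row 1 has {α, δ} and column 1 has {ζ, α, β, ε}, leaving only γ.
Row 1, column 4: row 1 has {α, γ, δ} and column 4 has {γ, δ, β, ε}, leaving only ζ.
Row 1, column 3: row 1 has {ζ, α, γ, δ} and column 3 has {α, ε}, leaving only β.
Row 1, column 2: row 1 has {ζ, α, γ, δ, β} and column 2 has {δ}, leaving only ε.
Row 3, column 1: row 3 has {γ, β} and column 1 has {ζ, α, γ, β, ε}, leaving only δ.
Row 3, column 3: row 3 has {γ, δ, β} and column 3 has {α, β, ε}, leaving only ζ.
Row 2, column 3: row 2 has {α, δ, ε} and column 3 has {ζ, α, β, ε}, leaving only γ.
Row 3, column 2: row 3 has {ζ, γ, δ, β} and column 2 has {δ, ε}, leaving only α.
Row 3, column 5: row 3 has {ζ, α, γ, δ, β} and column 5 has {α, γ, δ}, leaving only ε.
Row 4, column 3: row 4 has {α, γ} and column 3 has {ζ, α, γ, β, ε}, leaving only δ.
Row 5, column 4: row 5 has {ζ, γ, δ, β, ε} and column 4 has {ζ, γ, δ, β, ε}, leaving only α.
Row 6, column 6: row 6 has {α, δ, β, ε} and column 6 has {α, γ, δ, β}, leaving only ζ.
Row 4 already has {α, γ, δ} and column 6 already has {ζ, α, γ, δ, β}, so row 4, column 6 must be ε.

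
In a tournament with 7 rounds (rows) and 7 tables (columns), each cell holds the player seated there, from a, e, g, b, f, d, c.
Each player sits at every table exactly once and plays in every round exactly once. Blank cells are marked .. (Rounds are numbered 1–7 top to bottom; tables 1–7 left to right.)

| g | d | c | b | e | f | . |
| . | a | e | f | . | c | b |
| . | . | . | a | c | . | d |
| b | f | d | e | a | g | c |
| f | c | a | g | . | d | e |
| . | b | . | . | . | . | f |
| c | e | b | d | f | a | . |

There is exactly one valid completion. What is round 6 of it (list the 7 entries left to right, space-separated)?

a b g c d e f

Round 6, table 3: round 6 has {b, f} and table 3 has {a, e, b, d, c}, leaving only g.
Round 6, table 4: round 6 has {g, b, f} and table 4 has {a, e, g, b, f, d}, leaving only c.
Round 6, table 5: round 6 has {g, b, f, c} and table 5 has {a, e, f, c}, leaving only d.
Round 6, table 6: round 6 has {g, b, f, d, c} and table 6 has {a, g, f, d, c}, leaving only e.
Round 6, table 1: round 6 has {e, g, b, f, d, c} and table 1 has {g, b, f, c}, leaving only a.
So round 6 reads: a b g c d e f.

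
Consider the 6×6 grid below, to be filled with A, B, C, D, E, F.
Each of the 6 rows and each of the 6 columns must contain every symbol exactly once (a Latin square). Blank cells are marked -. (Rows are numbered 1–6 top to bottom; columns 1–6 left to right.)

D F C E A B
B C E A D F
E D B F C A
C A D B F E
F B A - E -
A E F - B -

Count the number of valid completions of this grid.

Row 5, column 4: eliminating its row and column leaves {C, D}.
Row 5, column 6: eliminating its row and column leaves {C, D}.
Row 6, column 4: eliminating its row and column leaves {C, D}.
Row 6, column 6: eliminating its row and column leaves {C, D}.
Enumerating the assignments across these blanks that avoid any row or column repeat gives 2 completions.

2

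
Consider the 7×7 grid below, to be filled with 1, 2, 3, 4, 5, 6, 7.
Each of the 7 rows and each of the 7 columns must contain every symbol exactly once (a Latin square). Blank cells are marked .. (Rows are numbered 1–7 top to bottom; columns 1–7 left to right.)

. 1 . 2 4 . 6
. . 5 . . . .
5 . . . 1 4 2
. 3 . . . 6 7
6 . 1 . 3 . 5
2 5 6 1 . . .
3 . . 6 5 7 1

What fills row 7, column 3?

Row 1, column 1: row 1 has {1, 2, 4, 6} and column 1 has {2, 3, 5, 6}, leaving only 7.
Row 1, column 3: row 1 has {1, 2, 4, 6, 7} and column 3 has {1, 5, 6}, leaving only 3.
Row 1, column 6: row 1 has {1, 2, 3, 4, 6, 7} and column 6 has {4, 6, 7}, leaving only 5.
Row 3, column 3: row 3 has {1, 2, 4, 5} and column 3 has {1, 3, 5, 6}, leaving only 7.
Row 3, column 2: row 3 has {1, 2, 4, 5, 7} and column 2 has {1, 3, 5}, leaving only 6.
Row 3, column 4: row 3 has {1, 2, 4, 5, 6, 7} and column 4 has {1, 2, 6}, leaving only 3.
Row 4, column 5: row 4 has {3, 6, 7} and column 5 has {1, 3, 4, 5}, leaving only 2.
Row 4, column 3: row 4 has {2, 3, 6, 7} and column 3 has {1, 3, 5, 6, 7}, leaving only 4.
Row 7 already has {1, 3, 5, 6, 7} and column 3 already has {1, 3, 4, 5, 6, 7}, so row 7, column 3 must be 2.

2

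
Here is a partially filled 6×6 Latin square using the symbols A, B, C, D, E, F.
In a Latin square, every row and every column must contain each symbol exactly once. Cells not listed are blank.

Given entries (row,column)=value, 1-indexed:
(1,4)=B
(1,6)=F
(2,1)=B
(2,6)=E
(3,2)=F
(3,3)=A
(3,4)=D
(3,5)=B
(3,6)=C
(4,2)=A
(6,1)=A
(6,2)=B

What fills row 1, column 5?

Row 3, column 1: row 3 has {A, B, C, D, F} and column 1 has {A, B}, leaving only E.
Row 6, column 6: row 6 has {A, B} and column 6 has {C, E, F}, leaving only D.
Row 4, column 6: row 4 has {A} and column 6 has {C, D, E, F}, leaving only B.
Row 5, column 6: row 5 has {} and column 6 has {B, C, D, E, F}, leaving only A.
Row 1, column 5 is narrowed to {A, C, D, E}.
If it were C, then row 1, column 3 would be left with no valid symbol.
If it were D, then row 1, column 3 would be left with no valid symbol.
If it were E, propagating the remaining blanks reaches a contradiction.
So row 1, column 5 must be A.

A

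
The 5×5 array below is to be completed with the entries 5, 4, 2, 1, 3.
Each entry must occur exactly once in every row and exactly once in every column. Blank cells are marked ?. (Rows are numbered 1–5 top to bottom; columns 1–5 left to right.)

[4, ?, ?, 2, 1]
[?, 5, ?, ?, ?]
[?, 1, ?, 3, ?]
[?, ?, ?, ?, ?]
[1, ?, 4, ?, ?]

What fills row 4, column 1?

Row 1, column 2: row 1 has {4, 2, 1} and column 2 has {5, 1}, leaving only 3.
Row 1, column 3: row 1 has {4, 2, 1, 3} and column 3 has {4}, leaving only 5.
Row 3, column 3: row 3 has {1, 3} and column 3 has {5, 4}, leaving only 2.
Row 3, column 1: row 3 has {2, 1, 3} and column 1 has {4, 1}, leaving only 5.
Row 3, column 5: row 3 has {5, 2, 1, 3} and column 5 has {1}, leaving only 4.
Row 5, column 2: row 5 has {4, 1} and column 2 has {5, 1, 3}, leaving only 2.
Row 4, column 2: row 4 has {} and column 2 has {5, 2, 1, 3}, leaving only 4.
Row 5, column 4: row 5 has {4, 2, 1} and column 4 has {2, 3}, leaving only 5.
Row 4, column 4: row 4 has {4} and column 4 has {5, 2, 3}, leaving only 1.
Row 2, column 4: row 2 has {5} and column 4 has {5, 2, 1, 3}, leaving only 4.
Row 4, column 3: row 4 has {4, 1} and column 3 has {5, 4, 2}, leaving only 3.
Row 4 already has {4, 1, 3} and column 1 already has {5, 4, 1}, so row 4, column 1 must be 2.

2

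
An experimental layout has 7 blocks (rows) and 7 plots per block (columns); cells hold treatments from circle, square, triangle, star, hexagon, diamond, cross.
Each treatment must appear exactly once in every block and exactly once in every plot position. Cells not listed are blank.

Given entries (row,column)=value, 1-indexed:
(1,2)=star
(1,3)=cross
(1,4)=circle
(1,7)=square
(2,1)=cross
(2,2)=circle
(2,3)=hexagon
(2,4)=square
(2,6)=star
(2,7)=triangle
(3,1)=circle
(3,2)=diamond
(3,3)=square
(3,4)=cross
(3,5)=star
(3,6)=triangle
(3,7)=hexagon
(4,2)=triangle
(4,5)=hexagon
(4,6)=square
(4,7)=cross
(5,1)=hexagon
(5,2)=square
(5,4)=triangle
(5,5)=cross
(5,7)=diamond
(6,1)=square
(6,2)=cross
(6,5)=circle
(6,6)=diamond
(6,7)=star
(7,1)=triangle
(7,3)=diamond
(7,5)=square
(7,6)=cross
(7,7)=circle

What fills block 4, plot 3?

Block 1, plot 1: block 1 has {circle, square, star, cross} and plot 1 has {circle, square, triangle, hexagon, cross}, leaving only diamond.
Block 1, plot 5: block 1 has {circle, square, star, diamond, cross} and plot 5 has {circle, square, star, hexagon, cross}, leaving only triangle.
Block 1, plot 6: block 1 has {circle, square, triangle, star, diamond, cross} and plot 6 has {square, triangle, star, diamond, cross}, leaving only hexagon.
Block 2, plot 5: block 2 has {circle, square, triangle, star, hexagon, cross} and plot 5 has {circle, square, triangle, star, hexagon, cross}, leaving only diamond.
Block 4, plot 1: block 4 has {square, triangle, hexagon, cross} and plot 1 has {circle, square, triangle, hexagon, diamond, cross}, leaving only star.
Block 4 already has {square, triangle, star, hexagon, cross} and plot 3 already has {square, hexagon, diamond, cross}, so block 4, plot 3 must be circle.

circle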